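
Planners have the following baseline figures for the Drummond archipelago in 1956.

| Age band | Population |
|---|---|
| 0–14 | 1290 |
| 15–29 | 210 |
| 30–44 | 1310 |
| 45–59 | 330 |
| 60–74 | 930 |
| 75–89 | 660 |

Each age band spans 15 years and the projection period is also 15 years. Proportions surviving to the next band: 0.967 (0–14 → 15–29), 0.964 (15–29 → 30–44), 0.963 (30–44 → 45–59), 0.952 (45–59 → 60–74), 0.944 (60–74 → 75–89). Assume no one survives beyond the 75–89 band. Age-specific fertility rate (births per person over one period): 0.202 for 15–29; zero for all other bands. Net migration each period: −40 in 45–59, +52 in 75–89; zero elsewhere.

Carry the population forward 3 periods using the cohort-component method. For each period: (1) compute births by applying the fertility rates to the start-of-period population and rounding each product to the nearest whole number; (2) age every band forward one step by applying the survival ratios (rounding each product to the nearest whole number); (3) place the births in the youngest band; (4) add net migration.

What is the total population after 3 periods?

2708

Numbering the groups 1..6 from youngest to oldest:
Period 1:
Births: 210 * 0.202 = 42
Group 2: 1290 * 0.967 = 1247
Group 3: 210 * 0.964 = 202
Group 4: 1310 * 0.963 = 1262
Group 5: 330 * 0.952 = 314
Group 6: 930 * 0.944 = 878
Net migration: Group 4 − 40 → 1222; Group 6 + 52 → 930
→ [42, 1247, 202, 1222, 314, 930]
Period 2:
Births: 1247 * 0.202 = 252
Group 2: 42 * 0.967 = 41
Group 3: 1247 * 0.964 = 1202
Group 4: 202 * 0.963 = 195
Group 5: 1222 * 0.952 = 1163
Group 6: 314 * 0.944 = 296
Net migration: Group 4 − 40 → 155; Group 6 + 52 → 348
→ [252, 41, 1202, 155, 1163, 348]
Period 3:
Births: 41 * 0.202 = 8
Group 2: 252 * 0.967 = 244
Group 3: 41 * 0.964 = 40
Group 4: 1202 * 0.963 = 1158
Group 5: 155 * 0.952 = 148
Group 6: 1163 * 0.944 = 1098
Net migration: Group 4 − 40 → 1118; Group 6 + 52 → 1150
→ [8, 244, 40, 1118, 148, 1150]
Total after period 3: 8 + 244 + 40 + 1118 + 148 + 1150 = 2708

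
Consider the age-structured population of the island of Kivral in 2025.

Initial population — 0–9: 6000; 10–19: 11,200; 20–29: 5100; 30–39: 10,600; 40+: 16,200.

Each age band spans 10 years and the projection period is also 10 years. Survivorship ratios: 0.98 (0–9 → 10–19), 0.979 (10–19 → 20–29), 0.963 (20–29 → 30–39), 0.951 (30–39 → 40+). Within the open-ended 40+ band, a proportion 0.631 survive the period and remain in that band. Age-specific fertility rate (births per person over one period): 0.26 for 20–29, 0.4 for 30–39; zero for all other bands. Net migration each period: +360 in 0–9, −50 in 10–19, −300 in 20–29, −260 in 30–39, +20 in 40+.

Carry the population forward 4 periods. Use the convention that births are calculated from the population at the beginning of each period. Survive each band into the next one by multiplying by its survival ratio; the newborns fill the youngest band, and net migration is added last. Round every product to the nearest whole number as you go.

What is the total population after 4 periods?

After projecting period 1:
Births: 5100 × 0.26 = 1326, 10600 × 0.4 = 4240 → 5566
10–19: 6000 × 0.98 = 5880
20–29: 11200 × 0.979 = 10965
30–39: 5100 × 0.963 = 4911
40+: 10600 × 0.951 + 16200 × 0.631 = 10081 + 10222 = 20303
Net migration: 0–9 + 360 → 5926; 10–19 − 50 → 5830; 20–29 − 300 → 10665; 30–39 − 260 → 4651; 40+ + 20 → 20323
→ [5926, 5830, 10665, 4651, 20323]
After projecting period 2:
Births: 10665 × 0.26 = 2773, 4651 × 0.4 = 1860 → 4633
10–19: 5926 × 0.98 = 5807
20–29: 5830 × 0.979 = 5708
30–39: 10665 × 0.963 = 10270
40+: 4651 × 0.951 + 20323 × 0.631 = 4423 + 12824 = 17247
Net migration: 0–9 + 360 → 4993; 10–19 − 50 → 5757; 20–29 − 300 → 5408; 30–39 − 260 → 10010; 40+ + 20 → 17267
→ [4993, 5757, 5408, 10010, 17267]
After projecting period 3:
Births: 5408 × 0.26 = 1406, 10010 × 0.4 = 4004 → 5410
10–19: 4993 × 0.98 = 4893
20–29: 5757 × 0.979 = 5636
30–39: 5408 × 0.963 = 5208
40+: 10010 × 0.951 + 17267 × 0.631 = 9520 + 10895 = 20415
Net migration: 0–9 + 360 → 5770; 10–19 − 50 → 4843; 20–29 − 300 → 5336; 30–39 − 260 → 4948; 40+ + 20 → 20435
→ [5770, 4843, 5336, 4948, 20435]
After projecting period 4:
Births: 5336 × 0.26 = 1387, 4948 × 0.4 = 1979 → 3366
10–19: 5770 × 0.98 = 5655
20–29: 4843 × 0.979 = 4741
30–39: 5336 × 0.963 = 5139
40+: 4948 × 0.951 + 20435 × 0.631 = 4706 + 12894 = 17600
Net migration: 0–9 + 360 → 3726; 10–19 − 50 → 5605; 20–29 − 300 → 4441; 30–39 − 260 → 4879; 40+ + 20 → 17620
→ [3726, 5605, 4441, 4879, 17620]
Total after period 4: 3726 + 5605 + 4441 + 4879 + 17620 = 36271

36271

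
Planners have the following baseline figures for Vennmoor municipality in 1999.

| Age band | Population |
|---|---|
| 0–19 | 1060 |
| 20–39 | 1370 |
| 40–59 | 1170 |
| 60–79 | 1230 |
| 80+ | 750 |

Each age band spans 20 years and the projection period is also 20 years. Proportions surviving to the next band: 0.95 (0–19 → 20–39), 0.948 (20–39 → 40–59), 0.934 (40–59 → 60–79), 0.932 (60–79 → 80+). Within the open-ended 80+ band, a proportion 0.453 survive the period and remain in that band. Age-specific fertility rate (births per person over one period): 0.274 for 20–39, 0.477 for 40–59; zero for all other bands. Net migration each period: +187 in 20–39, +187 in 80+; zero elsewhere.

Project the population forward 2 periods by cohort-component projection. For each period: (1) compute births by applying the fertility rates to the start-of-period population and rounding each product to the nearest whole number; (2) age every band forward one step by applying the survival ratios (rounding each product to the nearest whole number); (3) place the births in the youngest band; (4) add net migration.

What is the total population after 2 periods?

After projecting period 1:
Births: 1370 * 0.274 = 375 ; 1170 * 0.477 = 558 → total 933
20–39: 1060 * 0.95 = 1007
40–59: 1370 * 0.948 = 1299
60–79: 1170 * 0.934 = 1093
80+: 1230 * 0.932 + 750 * 0.453 = 1146 + 340 = 1486
Net migration: 20–39 + 187 → 1194; 80+ + 187 → 1673
Giving 933 / 1194 / 1299 / 1093 / 1673.
After projecting period 2:
Births: 1194 * 0.274 = 327 ; 1299 * 0.477 = 620 → total 947
20–39: 933 * 0.95 = 886
40–59: 1194 * 0.948 = 1132
60–79: 1299 * 0.934 = 1213
80+: 1093 * 0.932 + 1673 * 0.453 = 1019 + 758 = 1777
Net migration: 20–39 + 187 → 1073; 80+ + 187 → 1964
Giving 947 / 1073 / 1132 / 1213 / 1964.
Total after period 2: 947 + 1073 + 1132 + 1213 + 1964 = 6329

6329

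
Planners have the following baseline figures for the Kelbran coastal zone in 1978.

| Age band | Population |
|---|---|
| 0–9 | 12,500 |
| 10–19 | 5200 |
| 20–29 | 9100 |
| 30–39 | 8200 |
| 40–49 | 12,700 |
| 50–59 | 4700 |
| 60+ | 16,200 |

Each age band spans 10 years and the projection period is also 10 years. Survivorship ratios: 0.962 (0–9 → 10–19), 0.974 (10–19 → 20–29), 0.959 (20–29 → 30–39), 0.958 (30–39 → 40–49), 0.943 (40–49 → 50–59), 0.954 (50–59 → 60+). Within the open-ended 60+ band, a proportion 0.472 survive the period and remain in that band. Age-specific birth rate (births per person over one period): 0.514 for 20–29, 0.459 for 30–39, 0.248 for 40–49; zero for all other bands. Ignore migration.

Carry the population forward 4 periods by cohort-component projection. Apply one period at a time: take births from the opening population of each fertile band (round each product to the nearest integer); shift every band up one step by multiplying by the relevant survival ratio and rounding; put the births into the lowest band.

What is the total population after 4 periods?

(Bands numbered youngest = 1 to oldest = 7.)
[period 1]
Births: 9100 * 0.514 = 4677, 8200 * 0.459 = 3764, 12700 * 0.248 = 3150 → total 11591
Band 2: 12500 * 0.962 = 12025
Band 3: 5200 * 0.974 = 5065
Band 4: 9100 * 0.959 = 8727
Band 5: 8200 * 0.958 = 7856
Band 6: 12700 * 0.943 = 11976
Band 7: 4700 * 0.954 + 16200 * 0.472 = 4484 + 7646 = 12130
Giving 11591 / 12025 / 5065 / 8727 / 7856 / 11976 / 12130.
[period 2]
Births: 5065 * 0.514 = 2603, 8727 * 0.459 = 4006, 7856 * 0.248 = 1948 → total 8557
Band 2: 11591 * 0.962 = 11151
Band 3: 12025 * 0.974 = 11712
Band 4: 5065 * 0.959 = 4857
Band 5: 8727 * 0.958 = 8360
Band 6: 7856 * 0.943 = 7408
Band 7: 11976 * 0.954 + 12130 * 0.472 = 11425 + 5725 = 17150
Giving 8557 / 11151 / 11712 / 4857 / 8360 / 7408 / 17150.
[period 3]
Births: 11712 * 0.514 = 6020, 4857 * 0.459 = 2229, 8360 * 0.248 = 2073 → total 10322
Band 2: 8557 * 0.962 = 8232
Band 3: 11151 * 0.974 = 10861
Band 4: 11712 * 0.959 = 11232
Band 5: 4857 * 0.958 = 4653
Band 6: 8360 * 0.943 = 7883
Band 7: 7408 * 0.954 + 17150 * 0.472 = 7067 + 8095 = 15162
Giving 10322 / 8232 / 10861 / 11232 / 4653 / 7883 / 15162.
[period 4]
Births: 10861 * 0.514 = 5583, 11232 * 0.459 = 5155, 4653 * 0.248 = 1154 → total 11892
Band 2: 10322 * 0.962 = 9930
Band 3: 8232 * 0.974 = 8018
Band 4: 10861 * 0.959 = 10416
Band 5: 11232 * 0.958 = 10760
Band 6: 4653 * 0.943 = 4388
Band 7: 7883 * 0.954 + 15162 * 0.472 = 7520 + 7156 = 14676
Giving 11892 / 9930 / 8018 / 10416 / 10760 / 4388 / 14676.
Total after period 4: 11892 + 9930 + 8018 + 10416 + 10760 + 4388 + 14676 = 70080

70080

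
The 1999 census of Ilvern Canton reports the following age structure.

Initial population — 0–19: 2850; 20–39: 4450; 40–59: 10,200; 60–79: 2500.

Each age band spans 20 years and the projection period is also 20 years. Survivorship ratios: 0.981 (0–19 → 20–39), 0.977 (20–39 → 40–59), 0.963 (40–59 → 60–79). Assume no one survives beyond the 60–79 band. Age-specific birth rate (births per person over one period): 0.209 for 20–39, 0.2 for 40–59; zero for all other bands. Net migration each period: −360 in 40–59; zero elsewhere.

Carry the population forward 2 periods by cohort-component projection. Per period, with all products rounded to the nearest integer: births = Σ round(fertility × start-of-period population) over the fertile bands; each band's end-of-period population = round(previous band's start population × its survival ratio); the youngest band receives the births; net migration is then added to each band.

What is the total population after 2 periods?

10508

Let group 1 be 0–19 through group 4 = 60–79.
Period 1:
Births: 4450 × 0.209 = 930, 10200 × 0.2 = 2040 → total 2970
Group 2: 2850 × 0.981 = 2796
Group 3: 4450 × 0.977 = 4348
Group 4: 10200 × 0.963 = 9823
Net migration: Group 3 − 360 → 3988
→ [2970, 2796, 3988, 9823]
Period 2:
Births: 2796 × 0.209 = 584, 3988 × 0.2 = 798 → total 1382
Group 2: 2970 × 0.981 = 2914
Group 3: 2796 × 0.977 = 2732
Group 4: 3988 × 0.963 = 3840
Net migration: Group 3 − 360 → 2372
→ [1382, 2914, 2372, 3840]
Total after period 2: 1382 + 2914 + 2372 + 3840 = 10508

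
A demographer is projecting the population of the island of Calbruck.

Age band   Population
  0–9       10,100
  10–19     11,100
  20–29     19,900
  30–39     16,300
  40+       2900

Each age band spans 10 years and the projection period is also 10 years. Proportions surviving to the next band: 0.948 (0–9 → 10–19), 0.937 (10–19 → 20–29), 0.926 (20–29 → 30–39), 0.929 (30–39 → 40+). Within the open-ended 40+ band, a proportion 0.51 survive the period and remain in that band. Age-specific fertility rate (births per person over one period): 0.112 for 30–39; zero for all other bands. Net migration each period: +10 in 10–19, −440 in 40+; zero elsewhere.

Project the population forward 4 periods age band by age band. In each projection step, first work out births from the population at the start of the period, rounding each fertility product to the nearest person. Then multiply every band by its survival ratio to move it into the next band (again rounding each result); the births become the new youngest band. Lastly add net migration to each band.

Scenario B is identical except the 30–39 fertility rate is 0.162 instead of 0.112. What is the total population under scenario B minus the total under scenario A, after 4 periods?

After projecting period 1:
Births: 16300 * 0.112 = 1826
10–19: 10100 * 0.948 = 9575
20–29: 11100 * 0.937 = 10401
30–39: 19900 * 0.926 = 18427
40+: 16300 * 0.929 + 2900 * 0.51 = 15143 + 1479 = 16622
Net migration: 10–19 + 10 → 9585; 40+ − 440 → 16182
End of period: [1826, 9585, 10401, 18427, 16182]
After projecting period 2:
Births: 18427 * 0.112 = 2064
10–19: 1826 * 0.948 = 1731
20–29: 9585 * 0.937 = 8981
30–39: 10401 * 0.926 = 9631
40+: 18427 * 0.929 + 16182 * 0.51 = 17119 + 8253 = 25372
Net migration: 10–19 + 10 → 1741; 40+ − 440 → 24932
End of period: [2064, 1741, 8981, 9631, 24932]
After projecting period 3:
Births: 9631 * 0.112 = 1079
10–19: 2064 * 0.948 = 1957
20–29: 1741 * 0.937 = 1631
30–39: 8981 * 0.926 = 8316
40+: 9631 * 0.929 + 24932 * 0.51 = 8947 + 12715 = 21662
Net migration: 10–19 + 10 → 1967; 40+ − 440 → 21222
End of period: [1079, 1967, 1631, 8316, 21222]
After projecting period 4:
Births: 8316 * 0.112 = 931
10–19: 1079 * 0.948 = 1023
20–29: 1967 * 0.937 = 1843
30–39: 1631 * 0.926 = 1510
40+: 8316 * 0.929 + 21222 * 0.51 = 7726 + 10823 = 18549
Net migration: 10–19 + 10 → 1033; 40+ − 440 → 18109
End of period: [931, 1033, 1843, 1510, 18109]
Scenario A total after 4 periods: 23426
Scenario B projection —
After projecting period 1:
Births: 16300 * 0.162 = 2641
10–19: 10100 * 0.948 = 9575
20–29: 11100 * 0.937 = 10401
30–39: 19900 * 0.926 = 18427
40+: 16300 * 0.929 + 2900 * 0.51 = 15143 + 1479 = 16622
Net migration: 10–19 + 10 → 9585; 40+ − 440 → 16182
End of period: [2641, 9585, 10401, 18427, 16182]
After projecting period 2:
Births: 18427 * 0.162 = 2985
10–19: 2641 * 0.948 = 2504
20–29: 9585 * 0.937 = 8981
30–39: 10401 * 0.926 = 9631
40+: 18427 * 0.929 + 16182 * 0.51 = 17119 + 8253 = 25372
Net migration: 10–19 + 10 → 2514; 40+ − 440 → 24932
End of period: [2985, 2514, 8981, 9631, 24932]
After projecting period 3:
Births: 9631 * 0.162 = 1560
10–19: 2985 * 0.948 = 2830
20–29: 2514 * 0.937 = 2356
30–39: 8981 * 0.926 = 8316
40+: 9631 * 0.929 + 24932 * 0.51 = 8947 + 12715 = 21662
Net migration: 10–19 + 10 → 2840; 40+ − 440 → 21222
End of period: [1560, 2840, 2356, 8316, 21222]
After projecting period 4:
Births: 8316 * 0.162 = 1347
10–19: 1560 * 0.948 = 1479
20–29: 2840 * 0.937 = 2661
30–39: 2356 * 0.926 = 2182
40+: 8316 * 0.929 + 21222 * 0.51 = 7726 + 10823 = 18549
Net migration: 10–19 + 10 → 1489; 40+ − 440 → 18109
End of period: [1347, 1489, 2661, 2182, 18109]
Scenario B total after 4 periods: 25788
Difference B − A = 25788 − 23426 = 2362

2362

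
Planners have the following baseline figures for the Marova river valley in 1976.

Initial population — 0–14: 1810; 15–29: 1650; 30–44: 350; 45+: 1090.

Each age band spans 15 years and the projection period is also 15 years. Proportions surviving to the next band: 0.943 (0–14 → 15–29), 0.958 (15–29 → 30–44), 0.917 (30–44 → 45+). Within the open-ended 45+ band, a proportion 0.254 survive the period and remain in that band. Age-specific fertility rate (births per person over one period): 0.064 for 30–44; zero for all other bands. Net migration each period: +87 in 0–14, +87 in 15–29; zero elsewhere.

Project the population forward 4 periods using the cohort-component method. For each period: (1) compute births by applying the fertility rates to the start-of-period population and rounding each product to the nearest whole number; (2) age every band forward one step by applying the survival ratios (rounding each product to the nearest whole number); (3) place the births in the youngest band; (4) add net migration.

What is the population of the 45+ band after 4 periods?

Period 1.
Births: 350 * 0.064 = 22
15–29: 1810 * 0.943 = 1707
30–44: 1650 * 0.958 = 1581
45+: 350 * 0.917 + 1090 * 0.254 = 321 + 277 = 598
Net migration: 0–14 + 87 → 109; 15–29 + 87 → 1794
Population now: 0–14=109, 15–29=1794, 30–44=1581, 45+=598
Period 2.
Births: 1581 * 0.064 = 101
15–29: 109 * 0.943 = 103
30–44: 1794 * 0.958 = 1719
45+: 1581 * 0.917 + 598 * 0.254 = 1450 + 152 = 1602
Net migration: 0–14 + 87 → 188; 15–29 + 87 → 190
Population now: 0–14=188, 15–29=190, 30–44=1719, 45+=1602
Period 3.
Births: 1719 * 0.064 = 110
15–29: 188 * 0.943 = 177
30–44: 190 * 0.958 = 182
45+: 1719 * 0.917 + 1602 * 0.254 = 1576 + 407 = 1983
Net migration: 0–14 + 87 → 197; 15–29 + 87 → 264
Population now: 0–14=197, 15–29=264, 30–44=182, 45+=1983
Period 4.
Births: 182 * 0.064 = 12
15–29: 197 * 0.943 = 186
30–44: 264 * 0.958 = 253
45+: 182 * 0.917 + 1983 * 0.254 = 167 + 504 = 671
Net migration: 0–14 + 87 → 99; 15–29 + 87 → 273
Population now: 0–14=99, 15–29=273, 30–44=253, 45+=671

671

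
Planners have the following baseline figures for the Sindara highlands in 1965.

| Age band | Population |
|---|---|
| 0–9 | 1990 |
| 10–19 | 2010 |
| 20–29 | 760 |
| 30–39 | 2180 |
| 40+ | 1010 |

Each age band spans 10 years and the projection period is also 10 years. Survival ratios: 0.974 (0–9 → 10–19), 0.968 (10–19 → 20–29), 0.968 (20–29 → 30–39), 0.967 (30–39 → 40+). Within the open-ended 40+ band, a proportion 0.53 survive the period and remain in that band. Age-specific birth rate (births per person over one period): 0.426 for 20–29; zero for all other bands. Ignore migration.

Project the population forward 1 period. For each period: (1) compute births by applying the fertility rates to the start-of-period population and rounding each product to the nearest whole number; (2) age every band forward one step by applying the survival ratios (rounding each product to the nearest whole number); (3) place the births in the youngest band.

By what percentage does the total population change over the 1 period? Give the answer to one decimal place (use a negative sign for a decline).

-4.6

After projecting period 1:
Births: 760 × 0.426 = 324
10–19: 1990 × 0.974 = 1938
20–29: 2010 × 0.968 = 1946
30–39: 760 × 0.968 = 736
40+: 2180 × 0.967 + 1010 × 0.53 = 2108 + 535 = 2643
→ [324, 1938, 1946, 736, 2643]
Total: 7950 → 7587; change = -363; percentage change = -4.6%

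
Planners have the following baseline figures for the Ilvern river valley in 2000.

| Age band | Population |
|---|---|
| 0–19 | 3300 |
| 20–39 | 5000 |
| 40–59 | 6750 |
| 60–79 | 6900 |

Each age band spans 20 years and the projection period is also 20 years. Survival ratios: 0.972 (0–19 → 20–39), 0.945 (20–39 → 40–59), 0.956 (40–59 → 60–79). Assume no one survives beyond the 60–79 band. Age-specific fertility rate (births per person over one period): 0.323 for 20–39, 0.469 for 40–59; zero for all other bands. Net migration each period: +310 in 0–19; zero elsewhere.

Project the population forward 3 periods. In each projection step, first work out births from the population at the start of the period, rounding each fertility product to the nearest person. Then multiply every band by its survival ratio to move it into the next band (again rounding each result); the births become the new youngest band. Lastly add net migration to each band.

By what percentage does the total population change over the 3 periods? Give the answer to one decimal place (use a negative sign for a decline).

Let band 1 be 0–19 through band 4 = 60–79.
Period 1:
Births: 5000 × 0.323 = 1615 ; 6750 × 0.469 = 3166 → 4781
Band 2: 3300 × 0.972 = 3208
Band 3: 5000 × 0.945 = 4725
Band 4: 6750 × 0.956 = 6453
Net migration: Band 1 + 310 → 5091
Population now: 0–19=5091, 20–39=3208, 40–59=4725, 60–79=6453
Period 2:
Births: 3208 × 0.323 = 1036 ; 4725 × 0.469 = 2216 → 3252
Band 2: 5091 × 0.972 = 4948
Band 3: 3208 × 0.945 = 3032
Band 4: 4725 × 0.956 = 4517
Net migration: Band 1 + 310 → 3562
Population now: 0–19=3562, 20–39=4948, 40–59=3032, 60–79=4517
Period 3:
Births: 4948 × 0.323 = 1598 ; 3032 × 0.469 = 1422 → 3020
Band 2: 3562 × 0.972 = 3462
Band 3: 4948 × 0.945 = 4676
Band 4: 3032 × 0.956 = 2899
Net migration: Band 1 + 310 → 3330
Population now: 0–19=3330, 20–39=3462, 40–59=4676, 60–79=2899
Total: 21950 → 14367; change = -7583; percentage change = -34.5%

-34.5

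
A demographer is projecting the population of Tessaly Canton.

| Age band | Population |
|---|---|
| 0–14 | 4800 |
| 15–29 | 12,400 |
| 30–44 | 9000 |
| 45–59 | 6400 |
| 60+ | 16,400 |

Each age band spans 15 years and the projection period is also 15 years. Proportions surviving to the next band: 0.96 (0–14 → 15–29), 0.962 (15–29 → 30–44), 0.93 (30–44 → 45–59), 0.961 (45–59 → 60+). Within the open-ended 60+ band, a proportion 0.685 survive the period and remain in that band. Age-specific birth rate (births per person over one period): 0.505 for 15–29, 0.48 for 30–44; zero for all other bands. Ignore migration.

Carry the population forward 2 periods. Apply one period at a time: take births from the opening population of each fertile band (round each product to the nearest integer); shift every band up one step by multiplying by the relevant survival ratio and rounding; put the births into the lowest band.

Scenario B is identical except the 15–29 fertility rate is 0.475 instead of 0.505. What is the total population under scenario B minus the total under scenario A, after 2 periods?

Call the groups 1 to 5, youngest first.
Period 1:
Births: 12400 × 0.505 = 6262 ; 9000 × 0.48 = 4320 → 10582
Group 2: 4800 × 0.96 = 4608
Group 3: 12400 × 0.962 = 11929
Group 4: 9000 × 0.93 = 8370
Group 5: 6400 × 0.961 + 16400 × 0.685 = 6150 + 11234 = 17384
Population now: 0–14=10582, 15–29=4608, 30–44=11929, 45–59=8370, 60+=17384
Period 2:
Births: 4608 × 0.505 = 2327 ; 11929 × 0.48 = 5726 → 8053
Group 2: 10582 × 0.96 = 10159
Group 3: 4608 × 0.962 = 4433
Group 4: 11929 × 0.93 = 11094
Group 5: 8370 × 0.961 + 17384 × 0.685 = 8044 + 11908 = 19952
Population now: 0–14=8053, 15–29=10159, 30–44=4433, 45–59=11094, 60+=19952
Scenario A total after 2 periods: 53691
Scenario B projection —
Period 1:
Births: 12400 × 0.475 = 5890 ; 9000 × 0.48 = 4320 → 10210
Group 2: 4800 × 0.96 = 4608
Group 3: 12400 × 0.962 = 11929
Group 4: 9000 × 0.93 = 8370
Group 5: 6400 × 0.961 + 16400 × 0.685 = 6150 + 11234 = 17384
Population now: 0–14=10210, 15–29=4608, 30–44=11929, 45–59=8370, 60+=17384
Period 2:
Births: 4608 × 0.475 = 2189 ; 11929 × 0.48 = 5726 → 7915
Group 2: 10210 × 0.96 = 9802
Group 3: 4608 × 0.962 = 4433
Group 4: 11929 × 0.93 = 11094
Group 5: 8370 × 0.961 + 17384 × 0.685 = 8044 + 11908 = 19952
Population now: 0–14=7915, 15–29=9802, 30–44=4433, 45–59=11094, 60+=19952
Scenario B total after 2 periods: 53196
Difference B − A = 53196 − 53691 = -495

-495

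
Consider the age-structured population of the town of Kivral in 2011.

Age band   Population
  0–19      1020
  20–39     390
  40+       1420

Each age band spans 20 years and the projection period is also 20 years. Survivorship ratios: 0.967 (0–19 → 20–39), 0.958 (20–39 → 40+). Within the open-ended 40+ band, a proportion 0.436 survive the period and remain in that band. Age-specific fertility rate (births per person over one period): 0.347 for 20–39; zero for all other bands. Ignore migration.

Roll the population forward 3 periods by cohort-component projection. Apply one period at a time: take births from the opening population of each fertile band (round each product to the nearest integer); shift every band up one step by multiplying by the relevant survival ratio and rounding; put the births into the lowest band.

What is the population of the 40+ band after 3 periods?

726

Call the bands 1 to 3, youngest first.
— Period 1 —
Births: 390 × 0.347 = 135
Band 2: 1020 × 0.967 = 986
Band 3: 390 × 0.958 + 1420 × 0.436 = 374 + 619 = 993
Giving 135 / 986 / 993.
— Period 2 —
Births: 986 × 0.347 = 342
Band 2: 135 × 0.967 = 131
Band 3: 986 × 0.958 + 993 × 0.436 = 945 + 433 = 1378
Giving 342 / 131 / 1378.
— Period 3 —
Births: 131 × 0.347 = 45
Band 2: 342 × 0.967 = 331
Band 3: 131 × 0.958 + 1378 × 0.436 = 125 + 601 = 726
Giving 45 / 331 / 726.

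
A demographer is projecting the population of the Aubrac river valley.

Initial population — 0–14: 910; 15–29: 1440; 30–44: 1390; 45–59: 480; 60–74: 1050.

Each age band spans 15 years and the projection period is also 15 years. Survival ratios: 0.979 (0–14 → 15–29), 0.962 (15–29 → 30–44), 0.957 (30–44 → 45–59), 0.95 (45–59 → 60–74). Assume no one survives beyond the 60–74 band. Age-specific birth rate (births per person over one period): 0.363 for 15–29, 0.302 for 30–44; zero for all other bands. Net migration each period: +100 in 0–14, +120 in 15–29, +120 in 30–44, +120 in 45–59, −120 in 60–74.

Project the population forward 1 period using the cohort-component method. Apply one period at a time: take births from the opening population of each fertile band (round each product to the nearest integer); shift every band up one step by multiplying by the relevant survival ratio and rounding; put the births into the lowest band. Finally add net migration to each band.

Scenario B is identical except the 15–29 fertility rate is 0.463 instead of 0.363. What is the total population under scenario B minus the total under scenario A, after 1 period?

Numbering the bands 1..5 from youngest to oldest:
— Period 1 —
Births: 1440 * 0.363 = 523, 1390 * 0.302 = 420 → total 943
Band 2: 910 * 0.979 = 891
Band 3: 1440 * 0.962 = 1385
Band 4: 1390 * 0.957 = 1330
Band 5: 480 * 0.95 = 456
Net migration: Band 1 + 100 → 1043; Band 2 + 120 → 1011; Band 3 + 120 → 1505; Band 4 + 120 → 1450; Band 5 − 120 → 336
Giving 1043 / 1011 / 1505 / 1450 / 336.
Scenario A total after 1 period: 5345
Scenario B projection —
— Period 1 —
Births: 1440 * 0.463 = 667, 1390 * 0.302 = 420 → total 1087
Band 2: 910 * 0.979 = 891
Band 3: 1440 * 0.962 = 1385
Band 4: 1390 * 0.957 = 1330
Band 5: 480 * 0.95 = 456
Net migration: Band 1 + 100 → 1187; Band 2 + 120 → 1011; Band 3 + 120 → 1505; Band 4 + 120 → 1450; Band 5 − 120 → 336
Giving 1187 / 1011 / 1505 / 1450 / 336.
Scenario B total after 1 period: 5489
Difference B − A = 5489 − 5345 = 144

144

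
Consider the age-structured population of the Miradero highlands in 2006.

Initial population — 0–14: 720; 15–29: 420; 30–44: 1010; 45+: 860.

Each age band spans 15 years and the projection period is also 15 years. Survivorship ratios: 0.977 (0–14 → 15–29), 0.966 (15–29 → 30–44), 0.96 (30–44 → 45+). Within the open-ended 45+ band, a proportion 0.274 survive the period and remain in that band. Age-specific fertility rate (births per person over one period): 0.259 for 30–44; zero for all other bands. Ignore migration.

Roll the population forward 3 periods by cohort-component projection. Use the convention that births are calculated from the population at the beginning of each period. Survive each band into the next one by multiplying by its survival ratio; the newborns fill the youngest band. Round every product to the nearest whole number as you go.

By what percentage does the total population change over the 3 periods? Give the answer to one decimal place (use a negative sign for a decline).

-54.3

Call the bands 1 to 4, youngest first.
After projecting period 1:
Births: 1010 × 0.259 = 262
Band 2: 720 × 0.977 = 703
Band 3: 420 × 0.966 = 406
Band 4: 1010 × 0.96 + 860 × 0.274 = 970 + 236 = 1206
→ [262, 703, 406, 1206]
After projecting period 2:
Births: 406 × 0.259 = 105
Band 2: 262 × 0.977 = 256
Band 3: 703 × 0.966 = 679
Band 4: 406 × 0.96 + 1206 × 0.274 = 390 + 330 = 720
→ [105, 256, 679, 720]
After projecting period 3:
Births: 679 × 0.259 = 176
Band 2: 105 × 0.977 = 103
Band 3: 256 × 0.966 = 247
Band 4: 679 × 0.96 + 720 × 0.274 = 652 + 197 = 849
→ [176, 103, 247, 849]
Total: 3010 → 1375; change = -1635; percentage change = -54.3%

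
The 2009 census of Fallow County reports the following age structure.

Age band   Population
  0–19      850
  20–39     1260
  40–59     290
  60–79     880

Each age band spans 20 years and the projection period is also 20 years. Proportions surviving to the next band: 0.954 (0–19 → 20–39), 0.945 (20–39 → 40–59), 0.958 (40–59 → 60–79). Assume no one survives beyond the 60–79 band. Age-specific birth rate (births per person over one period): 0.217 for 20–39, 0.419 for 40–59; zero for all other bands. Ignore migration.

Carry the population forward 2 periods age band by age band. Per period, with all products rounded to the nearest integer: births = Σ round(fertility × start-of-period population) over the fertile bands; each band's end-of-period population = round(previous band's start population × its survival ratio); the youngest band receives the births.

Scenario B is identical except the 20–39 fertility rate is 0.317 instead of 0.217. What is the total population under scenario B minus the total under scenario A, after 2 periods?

201

Period 1.
Births: 1260 * 0.217 = 273 ; 290 * 0.419 = 122 — total 395
20–39: 850 * 0.954 = 811
40–59: 1260 * 0.945 = 1191
60–79: 290 * 0.958 = 278
Population now: 0–19=395, 20–39=811, 40–59=1191, 60–79=278
Period 2.
Births: 811 * 0.217 = 176 ; 1191 * 0.419 = 499 — total 675
20–39: 395 * 0.954 = 377
40–59: 811 * 0.945 = 766
60–79: 1191 * 0.958 = 1141
Population now: 0–19=675, 20–39=377, 40–59=766, 60–79=1141
Scenario A total after 2 periods: 2959
Scenario B projection —
Period 1.
Births: 1260 * 0.317 = 399 ; 290 * 0.419 = 122 — total 521
20–39: 850 * 0.954 = 811
40–59: 1260 * 0.945 = 1191
60–79: 290 * 0.958 = 278
Population now: 0–19=521, 20–39=811, 40–59=1191, 60–79=278
Period 2.
Births: 811 * 0.317 = 257 ; 1191 * 0.419 = 499 — total 756
20–39: 521 * 0.954 = 497
40–59: 811 * 0.945 = 766
60–79: 1191 * 0.958 = 1141
Population now: 0–19=756, 20–39=497, 40–59=766, 60–79=1141
Scenario B total after 2 periods: 3160
Difference B − A = 3160 − 2959 = 201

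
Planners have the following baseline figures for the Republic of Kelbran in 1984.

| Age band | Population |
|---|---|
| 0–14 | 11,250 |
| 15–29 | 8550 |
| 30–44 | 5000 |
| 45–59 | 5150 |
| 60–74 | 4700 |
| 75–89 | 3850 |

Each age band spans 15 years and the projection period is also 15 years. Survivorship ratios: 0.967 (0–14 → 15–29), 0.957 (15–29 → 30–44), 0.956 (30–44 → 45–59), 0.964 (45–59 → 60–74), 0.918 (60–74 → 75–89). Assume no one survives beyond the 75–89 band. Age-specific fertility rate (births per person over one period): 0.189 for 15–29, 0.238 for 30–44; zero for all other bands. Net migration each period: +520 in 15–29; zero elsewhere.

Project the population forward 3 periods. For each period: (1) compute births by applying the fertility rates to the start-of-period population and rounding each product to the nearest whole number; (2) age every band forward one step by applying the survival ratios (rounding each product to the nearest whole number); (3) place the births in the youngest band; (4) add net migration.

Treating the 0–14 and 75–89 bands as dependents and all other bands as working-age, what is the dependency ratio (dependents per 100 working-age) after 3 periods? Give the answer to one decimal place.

— Period 1 —
Births: 8550 × 0.189 = 1616 ; 5000 × 0.238 = 1190 → total 2806
15–29: 11250 × 0.967 = 10879
30–44: 8550 × 0.957 = 8182
45–59: 5000 × 0.956 = 4780
60–74: 5150 × 0.964 = 4965
75–89: 4700 × 0.918 = 4315
Net migration: 15–29 + 520 → 11399
End of period: [2806, 11399, 8182, 4780, 4965, 4315]
— Period 2 —
Births: 11399 × 0.189 = 2154 ; 8182 × 0.238 = 1947 → total 4101
15–29: 2806 × 0.967 = 2713
30–44: 11399 × 0.957 = 10909
45–59: 8182 × 0.956 = 7822
60–74: 4780 × 0.964 = 4608
75–89: 4965 × 0.918 = 4558
Net migration: 15–29 + 520 → 3233
End of period: [4101, 3233, 10909, 7822, 4608, 4558]
— Period 3 —
Births: 3233 × 0.189 = 611 ; 10909 × 0.238 = 2596 → total 3207
15–29: 4101 × 0.967 = 3966
30–44: 3233 × 0.957 = 3094
45–59: 10909 × 0.956 = 10429
60–74: 7822 × 0.964 = 7540
75–89: 4608 × 0.918 = 4230
Net migration: 15–29 + 520 → 4486
End of period: [3207, 4486, 3094, 10429, 7540, 4230]
Dependents (band 0–14 + band 75–89) = 3207 + 4230 = 7437; working-age = 25549; ratio = 7437/25549 × 100 = 29.1

29.1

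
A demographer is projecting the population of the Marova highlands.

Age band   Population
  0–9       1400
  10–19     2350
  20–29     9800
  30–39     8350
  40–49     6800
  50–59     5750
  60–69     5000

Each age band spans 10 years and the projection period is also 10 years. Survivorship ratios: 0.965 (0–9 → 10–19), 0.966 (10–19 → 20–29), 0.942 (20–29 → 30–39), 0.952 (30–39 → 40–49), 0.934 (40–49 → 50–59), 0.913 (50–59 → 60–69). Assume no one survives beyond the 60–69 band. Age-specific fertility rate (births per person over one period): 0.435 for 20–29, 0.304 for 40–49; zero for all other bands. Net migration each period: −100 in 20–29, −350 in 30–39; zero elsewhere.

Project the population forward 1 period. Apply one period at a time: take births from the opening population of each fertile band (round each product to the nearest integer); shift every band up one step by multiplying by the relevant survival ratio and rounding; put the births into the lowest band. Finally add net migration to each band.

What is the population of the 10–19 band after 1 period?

(Groups numbered youngest = 1 to oldest = 7.)
— Period 1 —
Births: 9800 × 0.435 = 4263  |  6800 × 0.304 = 2067 ⇒ total 6330
Group 2: 1400 × 0.965 = 1351
Group 3: 2350 × 0.966 = 2270
Group 4: 9800 × 0.942 = 9232
Group 5: 8350 × 0.952 = 7949
Group 6: 6800 × 0.934 = 6351
Group 7: 5750 × 0.913 = 5250
Net migration: Group 3 − 100 → 2170; Group 4 − 350 → 8882
Giving 6330 / 1351 / 2170 / 8882 / 7949 / 6351 / 5250.

1351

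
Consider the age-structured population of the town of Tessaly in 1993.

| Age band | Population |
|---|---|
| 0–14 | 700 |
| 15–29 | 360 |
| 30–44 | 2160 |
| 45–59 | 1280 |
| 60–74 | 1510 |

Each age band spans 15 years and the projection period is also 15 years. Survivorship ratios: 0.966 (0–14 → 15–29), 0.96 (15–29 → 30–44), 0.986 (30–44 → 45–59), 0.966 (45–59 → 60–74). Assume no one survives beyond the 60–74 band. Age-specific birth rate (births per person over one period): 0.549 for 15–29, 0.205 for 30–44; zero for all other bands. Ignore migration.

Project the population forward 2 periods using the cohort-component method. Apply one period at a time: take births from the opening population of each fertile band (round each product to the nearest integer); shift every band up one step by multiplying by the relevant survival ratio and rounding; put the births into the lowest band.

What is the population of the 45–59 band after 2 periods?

341

Call the groups 1 to 5, youngest first.
Period 1:
Births: 360 × 0.549 = 198  |  2160 × 0.205 = 443 — total 641
Group 2: 700 × 0.966 = 676
Group 3: 360 × 0.96 = 346
Group 4: 2160 × 0.986 = 2130
Group 5: 1280 × 0.966 = 1236
Giving 641 / 676 / 346 / 2130 / 1236.
Period 2:
Births: 676 × 0.549 = 371  |  346 × 0.205 = 71 — total 442
Group 2: 641 × 0.966 = 619
Group 3: 676 × 0.96 = 649
Group 4: 346 × 0.986 = 341
Group 5: 2130 × 0.966 = 2058
Giving 442 / 619 / 649 / 341 / 2058.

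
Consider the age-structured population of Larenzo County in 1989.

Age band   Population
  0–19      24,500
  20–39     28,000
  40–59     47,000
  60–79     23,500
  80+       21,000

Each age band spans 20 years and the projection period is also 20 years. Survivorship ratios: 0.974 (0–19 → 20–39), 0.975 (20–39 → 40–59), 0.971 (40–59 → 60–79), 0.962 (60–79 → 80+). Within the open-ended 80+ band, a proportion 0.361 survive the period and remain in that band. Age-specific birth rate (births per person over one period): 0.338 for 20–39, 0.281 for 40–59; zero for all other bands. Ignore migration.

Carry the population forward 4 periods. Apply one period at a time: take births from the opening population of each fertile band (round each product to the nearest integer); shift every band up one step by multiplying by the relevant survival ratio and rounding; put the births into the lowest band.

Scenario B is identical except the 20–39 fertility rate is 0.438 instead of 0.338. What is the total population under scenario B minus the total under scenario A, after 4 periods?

11459

Call the groups 1 to 5, youngest first.
After projecting period 1:
Births: 28000 * 0.338 = 9464 ; 47000 * 0.281 = 13207 → total 22671
Group 2: 24500 * 0.974 = 23863
Group 3: 28000 * 0.975 = 27300
Group 4: 47000 * 0.971 = 45637
Group 5: 23500 * 0.962 + 21000 * 0.361 = 22607 + 7581 = 30188
Giving 22671 / 23863 / 27300 / 45637 / 30188.
After projecting period 2:
Births: 23863 * 0.338 = 8066 ; 27300 * 0.281 = 7671 → total 15737
Group 2: 22671 * 0.974 = 22082
Group 3: 23863 * 0.975 = 23266
Group 4: 27300 * 0.971 = 26508
Group 5: 45637 * 0.962 + 30188 * 0.361 = 43903 + 10898 = 54801
Giving 15737 / 22082 / 23266 / 26508 / 54801.
After projecting period 3:
Births: 22082 * 0.338 = 7464 ; 23266 * 0.281 = 6538 → total 14002
Group 2: 15737 * 0.974 = 15328
Group 3: 22082 * 0.975 = 21530
Group 4: 23266 * 0.971 = 22591
Group 5: 26508 * 0.962 + 54801 * 0.361 = 25501 + 19783 = 45284
Giving 14002 / 15328 / 21530 / 22591 / 45284.
After projecting period 4:
Births: 15328 * 0.338 = 5181 ; 21530 * 0.281 = 6050 → total 11231
Group 2: 14002 * 0.974 = 13638
Group 3: 15328 * 0.975 = 14945
Group 4: 21530 * 0.971 = 20906
Group 5: 22591 * 0.962 + 45284 * 0.361 = 21733 + 16348 = 38081
Giving 11231 / 13638 / 14945 / 20906 / 38081.
Scenario A total after 4 periods: 98801
Scenario B projection —
After projecting period 1:
Births: 28000 * 0.438 = 12264 ; 47000 * 0.281 = 13207 → total 25471
Group 2: 24500 * 0.974 = 23863
Group 3: 28000 * 0.975 = 27300
Group 4: 47000 * 0.971 = 45637
Group 5: 23500 * 0.962 + 21000 * 0.361 = 22607 + 7581 = 30188
Giving 25471 / 23863 / 27300 / 45637 / 30188.
After projecting period 2:
Births: 23863 * 0.438 = 10452 ; 27300 * 0.281 = 7671 → total 18123
Group 2: 25471 * 0.974 = 24809
Group 3: 23863 * 0.975 = 23266
Group 4: 27300 * 0.971 = 26508
Group 5: 45637 * 0.962 + 30188 * 0.361 = 43903 + 10898 = 54801
Giving 18123 / 24809 / 23266 / 26508 / 54801.
After projecting period 3:
Births: 24809 * 0.438 = 10866 ; 23266 * 0.281 = 6538 → total 17404
Group 2: 18123 * 0.974 = 17652
Group 3: 24809 * 0.975 = 24189
Group 4: 23266 * 0.971 = 22591
Group 5: 26508 * 0.962 + 54801 * 0.361 = 25501 + 19783 = 45284
Giving 17404 / 17652 / 24189 / 22591 / 45284.
After projecting period 4:
Births: 17652 * 0.438 = 7732 ; 24189 * 0.281 = 6797 → total 14529
Group 2: 17404 * 0.974 = 16951
Group 3: 17652 * 0.975 = 17211
Group 4: 24189 * 0.971 = 23488
Group 5: 22591 * 0.962 + 45284 * 0.361 = 21733 + 16348 = 38081
Giving 14529 / 16951 / 17211 / 23488 / 38081.
Scenario B total after 4 periods: 110260
Difference B − A = 110260 − 98801 = 11459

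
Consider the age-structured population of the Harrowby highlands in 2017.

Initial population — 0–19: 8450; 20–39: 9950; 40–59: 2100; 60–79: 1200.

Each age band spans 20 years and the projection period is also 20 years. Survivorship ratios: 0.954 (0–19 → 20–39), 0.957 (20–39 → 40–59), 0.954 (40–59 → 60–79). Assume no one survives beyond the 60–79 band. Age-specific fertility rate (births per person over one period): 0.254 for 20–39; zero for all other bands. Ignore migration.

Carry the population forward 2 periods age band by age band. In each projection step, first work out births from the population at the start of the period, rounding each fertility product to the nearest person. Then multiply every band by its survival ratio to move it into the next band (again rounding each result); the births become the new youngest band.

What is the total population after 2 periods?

(Groups numbered youngest = 1 to oldest = 4.)
— Period 1 —
Births: 9950 * 0.254 = 2527
Group 2: 8450 * 0.954 = 8061
Group 3: 9950 * 0.957 = 9522
Group 4: 2100 * 0.954 = 2003
→ [2527, 8061, 9522, 2003]
— Period 2 —
Births: 8061 * 0.254 = 2047
Group 2: 2527 * 0.954 = 2411
Group 3: 8061 * 0.957 = 7714
Group 4: 9522 * 0.954 = 9084
→ [2047, 2411, 7714, 9084]
Total after period 2: 2047 + 2411 + 7714 + 9084 = 21256

21256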